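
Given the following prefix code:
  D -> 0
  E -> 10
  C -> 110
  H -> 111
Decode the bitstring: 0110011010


Decoding step by step:
Bits 0 -> D
Bits 110 -> C
Bits 0 -> D
Bits 110 -> C
Bits 10 -> E


Decoded message: DCDCE


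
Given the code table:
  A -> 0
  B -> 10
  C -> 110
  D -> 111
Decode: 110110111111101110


Decoding:
110 -> C
110 -> C
111 -> D
111 -> D
10 -> B
111 -> D
0 -> A


Result: CCDDBDA


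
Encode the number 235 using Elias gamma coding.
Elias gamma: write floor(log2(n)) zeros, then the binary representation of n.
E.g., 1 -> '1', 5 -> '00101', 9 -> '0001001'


num_bits = floor(log2(235)) + 1 = 8
leading_zeros = num_bits - 1 = 7
binary(235) = 11101011

Elias gamma(235) = '0000000' + '11101011' = 000000011101011 (15 bits)


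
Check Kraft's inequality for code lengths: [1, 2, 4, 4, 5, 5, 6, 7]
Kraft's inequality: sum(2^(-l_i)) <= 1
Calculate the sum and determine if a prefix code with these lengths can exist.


Sum = 2^(-1) + 2^(-2) + 2^(-4) + 2^(-4) + 2^(-5) + 2^(-5) + 2^(-6) + 2^(-7)
    = 0.5 + 0.25 + 0.0625 + 0.0625 + 0.03125 + 0.03125 + 0.015625 + 0.0078125
    = 123/128 = 0.9609375
Since 0.9609375 <= 1, Kraft's inequality IS satisfied.
A prefix code with these lengths CAN exist.

Kraft sum = 0.9609375. Satisfied.


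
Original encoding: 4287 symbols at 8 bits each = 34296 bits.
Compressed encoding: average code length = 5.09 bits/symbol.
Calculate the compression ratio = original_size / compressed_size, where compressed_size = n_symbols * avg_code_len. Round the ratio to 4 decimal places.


original_size = n_symbols * orig_bits = 4287 * 8 = 34296 bits
compressed_size = n_symbols * avg_code_len = 4287 * 5.09 = 21820.83 bits
ratio = original_size / compressed_size = 34296 / 21820.83 = 1.5717

Compression ratio = 1.5717


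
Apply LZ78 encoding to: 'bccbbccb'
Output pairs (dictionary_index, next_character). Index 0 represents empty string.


LZ78 encoding steps:
Dictionary: {0: ''}
Step 1: w='' (idx 0), next='b' -> output (0, 'b'), add 'b' as idx 1
Step 2: w='' (idx 0), next='c' -> output (0, 'c'), add 'c' as idx 2
Step 3: w='c' (idx 2), next='b' -> output (2, 'b'), add 'cb' as idx 3
Step 4: w='b' (idx 1), next='c' -> output (1, 'c'), add 'bc' as idx 4
Step 5: w='cb' (idx 3), end of input -> output (3, '')


Encoded: [(0, 'b'), (0, 'c'), (2, 'b'), (1, 'c'), (3, '')]


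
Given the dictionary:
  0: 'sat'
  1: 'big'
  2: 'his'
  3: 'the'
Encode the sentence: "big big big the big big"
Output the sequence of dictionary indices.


Look up each word in the dictionary:
  'big' -> 1
  'big' -> 1
  'big' -> 1
  'the' -> 3
  'big' -> 1
  'big' -> 1

Encoded: [1, 1, 1, 3, 1, 1]


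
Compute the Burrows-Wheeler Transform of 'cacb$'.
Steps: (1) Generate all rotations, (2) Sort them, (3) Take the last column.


Rotations (sorted):
  0: $cacb -> last char: b
  1: acb$c -> last char: c
  2: b$cac -> last char: c
  3: cacb$ -> last char: $
  4: cb$ca -> last char: a


BWT = bcc$a


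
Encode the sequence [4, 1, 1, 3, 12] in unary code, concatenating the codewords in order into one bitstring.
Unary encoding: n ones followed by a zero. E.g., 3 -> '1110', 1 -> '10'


Encode each number as n ones followed by a terminating 0:
  4 -> 11110 (5 bits)
  1 -> 10 (2 bits)
  1 -> 10 (2 bits)
  3 -> 1110 (4 bits)
  12 -> 1111111111110 (13 bits)
Total length = 5 + 2 + 2 + 4 + 13 = 26 bits.

Unary([4, 1, 1, 3, 12]) = 11110101011101111111111110 (26 bits)


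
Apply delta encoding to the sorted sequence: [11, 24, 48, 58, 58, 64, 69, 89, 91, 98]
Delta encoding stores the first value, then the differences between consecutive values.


First value: 11
Deltas:
  24 - 11 = 13
  48 - 24 = 24
  58 - 48 = 10
  58 - 58 = 0
  64 - 58 = 6
  69 - 64 = 5
  89 - 69 = 20
  91 - 89 = 2
  98 - 91 = 7


Delta encoded: [11, 13, 24, 10, 0, 6, 5, 20, 2, 7]


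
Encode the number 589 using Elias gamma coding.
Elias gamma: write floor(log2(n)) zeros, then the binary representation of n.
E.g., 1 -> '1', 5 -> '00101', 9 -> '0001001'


num_bits = floor(log2(589)) + 1 = 10
leading_zeros = num_bits - 1 = 9
binary(589) = 1001001101

Elias gamma(589) = '000000000' + '1001001101' = 0000000001001001101 (19 bits)


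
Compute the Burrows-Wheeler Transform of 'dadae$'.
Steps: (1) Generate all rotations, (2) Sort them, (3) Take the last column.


Rotations (sorted):
  0: $dadae -> last char: e
  1: adae$d -> last char: d
  2: ae$dad -> last char: d
  3: dadae$ -> last char: $
  4: dae$da -> last char: a
  5: e$dada -> last char: a


BWT = edd$aa


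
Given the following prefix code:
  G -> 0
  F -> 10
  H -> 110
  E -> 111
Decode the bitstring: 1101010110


Decoding step by step:
Bits 110 -> H
Bits 10 -> F
Bits 10 -> F
Bits 110 -> H


Decoded message: HFFH


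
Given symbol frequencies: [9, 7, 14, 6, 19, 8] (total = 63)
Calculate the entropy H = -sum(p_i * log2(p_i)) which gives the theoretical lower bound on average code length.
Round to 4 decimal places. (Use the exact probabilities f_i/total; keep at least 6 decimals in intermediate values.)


Per-symbol terms -p_i * log2(p_i) with p_i = f_i/63:
  p = 9/63 = 0.142857: log2(p) = -2.807355, -p*log2(p) = 0.401051
  p = 7/63 = 0.111111: log2(p) = -3.169925, -p*log2(p) = 0.352214
  p = 14/63 = 0.222222: log2(p) = -2.169925, -p*log2(p) = 0.482206
  p = 6/63 = 0.095238: log2(p) = -3.392317, -p*log2(p) = 0.323078
  p = 19/63 = 0.301587: log2(p) = -1.729352, -p*log2(p) = 0.521551
  p = 8/63 = 0.126984: log2(p) = -2.977280, -p*log2(p) = 0.378067
H = 0.401051 + 0.352214 + 0.482206 + 0.323078 + 0.521551 + 0.378067 = 2.458167

H = 2.4582 bits/symbol


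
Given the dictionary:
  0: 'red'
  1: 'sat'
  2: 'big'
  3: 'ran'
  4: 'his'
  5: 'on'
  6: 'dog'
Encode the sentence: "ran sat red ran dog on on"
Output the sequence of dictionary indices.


Look up each word in the dictionary:
  'ran' -> 3
  'sat' -> 1
  'red' -> 0
  'ran' -> 3
  'dog' -> 6
  'on' -> 5
  'on' -> 5

Encoded: [3, 1, 0, 3, 6, 5, 5]


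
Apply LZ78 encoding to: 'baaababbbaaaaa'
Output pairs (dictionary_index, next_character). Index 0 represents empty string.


LZ78 encoding steps:
Dictionary: {0: ''}
Step 1: w='' (idx 0), next='b' -> output (0, 'b'), add 'b' as idx 1
Step 2: w='' (idx 0), next='a' -> output (0, 'a'), add 'a' as idx 2
Step 3: w='a' (idx 2), next='a' -> output (2, 'a'), add 'aa' as idx 3
Step 4: w='b' (idx 1), next='a' -> output (1, 'a'), add 'ba' as idx 4
Step 5: w='b' (idx 1), next='b' -> output (1, 'b'), add 'bb' as idx 5
Step 6: w='ba' (idx 4), next='a' -> output (4, 'a'), add 'baa' as idx 6
Step 7: w='aa' (idx 3), next='a' -> output (3, 'a'), add 'aaa' as idx 7


Encoded: [(0, 'b'), (0, 'a'), (2, 'a'), (1, 'a'), (1, 'b'), (4, 'a'), (3, 'a')]


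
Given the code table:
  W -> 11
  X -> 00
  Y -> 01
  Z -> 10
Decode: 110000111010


Decoding:
11 -> W
00 -> X
00 -> X
11 -> W
10 -> Z
10 -> Z


Result: WXXWZZ


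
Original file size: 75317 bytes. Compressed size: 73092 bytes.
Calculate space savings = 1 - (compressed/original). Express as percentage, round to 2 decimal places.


ratio = compressed/original = 73092/75317 = 0.970458
savings = 1 - ratio = 1 - 0.970458 = 0.029542
as a percentage: 0.029542 * 100 = 2.95%

Space savings = 1 - 73092/75317 = 2.95%


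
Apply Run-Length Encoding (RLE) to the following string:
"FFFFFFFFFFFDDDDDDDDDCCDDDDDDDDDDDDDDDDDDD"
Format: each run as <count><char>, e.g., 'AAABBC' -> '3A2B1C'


Scanning runs left to right:
  i=0: run of 'F' x 11 -> '11F'
  i=11: run of 'D' x 9 -> '9D'
  i=20: run of 'C' x 2 -> '2C'
  i=22: run of 'D' x 19 -> '19D'

RLE = 11F9D2C19D


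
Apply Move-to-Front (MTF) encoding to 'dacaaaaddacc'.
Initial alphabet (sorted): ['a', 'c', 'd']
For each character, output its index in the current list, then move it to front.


MTF encoding:
'd': index 2 in ['a', 'c', 'd'] -> ['d', 'a', 'c']
'a': index 1 in ['d', 'a', 'c'] -> ['a', 'd', 'c']
'c': index 2 in ['a', 'd', 'c'] -> ['c', 'a', 'd']
'a': index 1 in ['c', 'a', 'd'] -> ['a', 'c', 'd']
'a': index 0 in ['a', 'c', 'd'] -> ['a', 'c', 'd']
'a': index 0 in ['a', 'c', 'd'] -> ['a', 'c', 'd']
'a': index 0 in ['a', 'c', 'd'] -> ['a', 'c', 'd']
'd': index 2 in ['a', 'c', 'd'] -> ['d', 'a', 'c']
'd': index 0 in ['d', 'a', 'c'] -> ['d', 'a', 'c']
'a': index 1 in ['d', 'a', 'c'] -> ['a', 'd', 'c']
'c': index 2 in ['a', 'd', 'c'] -> ['c', 'a', 'd']
'c': index 0 in ['c', 'a', 'd'] -> ['c', 'a', 'd']


Output: [2, 1, 2, 1, 0, 0, 0, 2, 0, 1, 2, 0]


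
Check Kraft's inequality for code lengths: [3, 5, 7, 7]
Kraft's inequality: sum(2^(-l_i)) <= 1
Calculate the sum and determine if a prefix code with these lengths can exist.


Sum = 2^(-3) + 2^(-5) + 2^(-7) + 2^(-7)
    = 0.125 + 0.03125 + 0.0078125 + 0.0078125
    = 22/128 = 0.171875
Since 0.171875 <= 1, Kraft's inequality IS satisfied.
A prefix code with these lengths CAN exist.

Kraft sum = 0.171875. Satisfied.


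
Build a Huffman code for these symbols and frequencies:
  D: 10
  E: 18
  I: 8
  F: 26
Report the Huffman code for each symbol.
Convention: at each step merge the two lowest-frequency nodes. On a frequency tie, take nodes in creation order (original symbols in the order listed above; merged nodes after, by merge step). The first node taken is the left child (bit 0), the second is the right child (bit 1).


Huffman tree construction:
Step 1: Merge I(8) + D(10) = 18
Step 2: Merge E(18) + (I+D)(18) = 36
Step 3: Merge F(26) + (E+(I+D))(36) = 62
Read each symbol's code off the tree from the root (left child = 0, right child = 1).

Codes:
  D: 111 (length 3)
  E: 10 (length 2)
  I: 110 (length 3)
  F: 0 (length 1)
Average code length: 116/62 = 1.8710 bits/symbol


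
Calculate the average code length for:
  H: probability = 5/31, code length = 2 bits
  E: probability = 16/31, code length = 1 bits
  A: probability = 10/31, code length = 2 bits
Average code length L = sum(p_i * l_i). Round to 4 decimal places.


Weighted contributions p_i * l_i:
  H: (5/31) * 2 = 10/31
  E: (16/31) * 1 = 16/31
  A: (10/31) * 2 = 20/31
Sum = (10 + 16 + 20)/31 = 46/31

L = 46/31 = 1.4839 bits/symbol


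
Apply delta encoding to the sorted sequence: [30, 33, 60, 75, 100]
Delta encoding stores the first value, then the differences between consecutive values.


First value: 30
Deltas:
  33 - 30 = 3
  60 - 33 = 27
  75 - 60 = 15
  100 - 75 = 25


Delta encoded: [30, 3, 27, 15, 25]


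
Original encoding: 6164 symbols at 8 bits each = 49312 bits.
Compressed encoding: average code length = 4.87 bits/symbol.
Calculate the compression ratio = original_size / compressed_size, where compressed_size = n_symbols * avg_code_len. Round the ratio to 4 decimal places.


original_size = n_symbols * orig_bits = 6164 * 8 = 49312 bits
compressed_size = n_symbols * avg_code_len = 6164 * 4.87 = 30018.68 bits
ratio = original_size / compressed_size = 49312 / 30018.68 = 1.6427

Compression ratio = 1.6427


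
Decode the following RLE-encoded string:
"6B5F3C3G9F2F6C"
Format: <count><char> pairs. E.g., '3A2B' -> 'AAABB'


Expanding each <count><char> pair:
  6B -> 'BBBBBB'
  5F -> 'FFFFF'
  3C -> 'CCC'
  3G -> 'GGG'
  9F -> 'FFFFFFFFF'
  2F -> 'FF'
  6C -> 'CCCCCC'

Decoded = BBBBBBFFFFFCCCGGGFFFFFFFFFFFCCCCCC


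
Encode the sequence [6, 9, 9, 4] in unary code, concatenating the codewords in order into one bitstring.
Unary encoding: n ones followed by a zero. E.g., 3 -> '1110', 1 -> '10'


Encode each number as n ones followed by a terminating 0:
  6 -> 1111110 (7 bits)
  9 -> 1111111110 (10 bits)
  9 -> 1111111110 (10 bits)
  4 -> 11110 (5 bits)
Total length = 7 + 10 + 10 + 5 = 32 bits.

Unary([6, 9, 9, 4]) = 11111101111111110111111111011110 (32 bits)


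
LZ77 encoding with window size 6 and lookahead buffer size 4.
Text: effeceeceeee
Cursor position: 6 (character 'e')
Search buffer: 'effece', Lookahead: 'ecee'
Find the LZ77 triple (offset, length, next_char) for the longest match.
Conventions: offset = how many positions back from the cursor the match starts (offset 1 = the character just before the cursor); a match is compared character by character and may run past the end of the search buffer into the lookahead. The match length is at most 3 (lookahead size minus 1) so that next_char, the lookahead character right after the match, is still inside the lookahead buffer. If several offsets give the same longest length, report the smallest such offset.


Try each offset into the search buffer:
  offset=1 (pos 5, char 'e'): match length 1
  offset=2 (pos 4, char 'c'): match length 0
  offset=3 (pos 3, char 'e'): match length 3
  offset=4 (pos 2, char 'f'): match length 0
  offset=5 (pos 1, char 'f'): match length 0
  offset=6 (pos 0, char 'e'): match length 1
Longest match has length 3 at offset 3.
next_char = character at position 6 + 3 = 9 -> 'e'

Best match: offset=3, length=3 (matching 'ece' starting at position 3)
LZ77 triple: (3, 3, 'e')


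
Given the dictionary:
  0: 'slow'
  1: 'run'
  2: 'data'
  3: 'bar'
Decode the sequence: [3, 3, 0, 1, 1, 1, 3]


Look up each index in the dictionary:
  3 -> 'bar'
  3 -> 'bar'
  0 -> 'slow'
  1 -> 'run'
  1 -> 'run'
  1 -> 'run'
  3 -> 'bar'

Decoded: "bar bar slow run run run bar"


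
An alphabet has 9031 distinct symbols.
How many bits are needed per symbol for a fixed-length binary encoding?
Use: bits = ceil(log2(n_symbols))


log2(9031) = 13.1407
Bracket: 2^13 = 8192 < 9031 <= 2^14 = 16384
So ceil(log2(9031)) = 14

bits = ceil(log2(9031)) = ceil(13.1407) = 14 bits


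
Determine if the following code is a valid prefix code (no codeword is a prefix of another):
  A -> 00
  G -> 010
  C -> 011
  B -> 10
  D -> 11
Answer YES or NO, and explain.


Checking each pair (does one codeword prefix another?):
  A='00' vs G='010': no prefix
  A='00' vs C='011': no prefix
  A='00' vs B='10': no prefix
  A='00' vs D='11': no prefix
  G='010' vs A='00': no prefix
  G='010' vs C='011': no prefix
  G='010' vs B='10': no prefix
  G='010' vs D='11': no prefix
  C='011' vs A='00': no prefix
  C='011' vs G='010': no prefix
  C='011' vs B='10': no prefix
  C='011' vs D='11': no prefix
  B='10' vs A='00': no prefix
  B='10' vs G='010': no prefix
  B='10' vs C='011': no prefix
  B='10' vs D='11': no prefix
  D='11' vs A='00': no prefix
  D='11' vs G='010': no prefix
  D='11' vs C='011': no prefix
  D='11' vs B='10': no prefix
No violation found over all pairs.

YES -- this is a valid prefix code. No codeword is a prefix of any other codeword.


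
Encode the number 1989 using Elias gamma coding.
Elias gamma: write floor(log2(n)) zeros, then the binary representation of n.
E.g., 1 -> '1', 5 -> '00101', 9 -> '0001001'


num_bits = floor(log2(1989)) + 1 = 11
leading_zeros = num_bits - 1 = 10
binary(1989) = 11111000101

Elias gamma(1989) = '0000000000' + '11111000101' = 000000000011111000101 (21 bits)


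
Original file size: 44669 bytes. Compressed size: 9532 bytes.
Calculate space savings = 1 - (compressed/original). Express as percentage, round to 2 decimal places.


ratio = compressed/original = 9532/44669 = 0.213392
savings = 1 - ratio = 1 - 0.213392 = 0.786608
as a percentage: 0.786608 * 100 = 78.66%

Space savings = 1 - 9532/44669 = 78.66%


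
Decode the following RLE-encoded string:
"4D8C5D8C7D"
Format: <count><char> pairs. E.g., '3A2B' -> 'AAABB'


Expanding each <count><char> pair:
  4D -> 'DDDD'
  8C -> 'CCCCCCCC'
  5D -> 'DDDDD'
  8C -> 'CCCCCCCC'
  7D -> 'DDDDDDD'

Decoded = DDDDCCCCCCCCDDDDDCCCCCCCCDDDDDDD


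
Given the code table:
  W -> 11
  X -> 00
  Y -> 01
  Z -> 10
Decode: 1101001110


Decoding:
11 -> W
01 -> Y
00 -> X
11 -> W
10 -> Z


Result: WYXWZ


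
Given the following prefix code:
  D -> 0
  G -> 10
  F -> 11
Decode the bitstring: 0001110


Decoding step by step:
Bits 0 -> D
Bits 0 -> D
Bits 0 -> D
Bits 11 -> F
Bits 10 -> G


Decoded message: DDDFG


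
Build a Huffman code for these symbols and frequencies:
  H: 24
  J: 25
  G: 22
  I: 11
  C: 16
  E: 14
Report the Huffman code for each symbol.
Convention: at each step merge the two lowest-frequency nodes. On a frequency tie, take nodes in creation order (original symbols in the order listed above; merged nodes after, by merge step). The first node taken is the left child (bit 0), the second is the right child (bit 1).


Huffman tree construction:
Step 1: Merge I(11) + E(14) = 25
Step 2: Merge C(16) + G(22) = 38
Step 3: Merge H(24) + J(25) = 49
Step 4: Merge (I+E)(25) + (C+G)(38) = 63
Step 5: Merge (H+J)(49) + ((I+E)+(C+G))(63) = 112
Read each symbol's code off the tree from the root (left child = 0, right child = 1).

Codes:
  H: 00 (length 2)
  J: 01 (length 2)
  G: 111 (length 3)
  I: 100 (length 3)
  C: 110 (length 3)
  E: 101 (length 3)
Average code length: 287/112 = 2.5625 bits/symbol


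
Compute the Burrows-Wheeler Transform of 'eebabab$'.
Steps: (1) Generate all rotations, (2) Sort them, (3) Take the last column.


Rotations (sorted):
  0: $eebabab -> last char: b
  1: ab$eebab -> last char: b
  2: abab$eeb -> last char: b
  3: b$eebaba -> last char: a
  4: bab$eeba -> last char: a
  5: babab$ee -> last char: e
  6: ebabab$e -> last char: e
  7: eebabab$ -> last char: $


BWT = bbbaaee$


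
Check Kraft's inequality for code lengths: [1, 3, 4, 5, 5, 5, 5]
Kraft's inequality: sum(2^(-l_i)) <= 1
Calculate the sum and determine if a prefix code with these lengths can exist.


Sum = 2^(-1) + 2^(-3) + 2^(-4) + 2^(-5) + 2^(-5) + 2^(-5) + 2^(-5)
    = 0.5 + 0.125 + 0.0625 + 0.03125 + 0.03125 + 0.03125 + 0.03125
    = 26/32 = 0.8125
Since 0.8125 <= 1, Kraft's inequality IS satisfied.
A prefix code with these lengths CAN exist.

Kraft sum = 0.8125. Satisfied.


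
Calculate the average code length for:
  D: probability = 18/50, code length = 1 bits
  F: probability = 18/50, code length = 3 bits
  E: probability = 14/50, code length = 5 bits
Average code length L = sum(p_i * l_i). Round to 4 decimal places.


Weighted contributions p_i * l_i:
  D: (18/50) * 1 = 18/50
  F: (18/50) * 3 = 54/50
  E: (14/50) * 5 = 70/50
Sum = (18 + 54 + 70)/50 = 142/50

L = 142/50 = 2.8400 bits/symbol


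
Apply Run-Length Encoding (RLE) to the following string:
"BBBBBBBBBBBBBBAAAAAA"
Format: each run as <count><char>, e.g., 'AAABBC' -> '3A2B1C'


Scanning runs left to right:
  i=0: run of 'B' x 14 -> '14B'
  i=14: run of 'A' x 6 -> '6A'

RLE = 14B6A


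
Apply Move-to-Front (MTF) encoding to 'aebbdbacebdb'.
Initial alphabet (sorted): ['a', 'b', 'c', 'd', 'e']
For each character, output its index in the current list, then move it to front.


MTF encoding:
'a': index 0 in ['a', 'b', 'c', 'd', 'e'] -> ['a', 'b', 'c', 'd', 'e']
'e': index 4 in ['a', 'b', 'c', 'd', 'e'] -> ['e', 'a', 'b', 'c', 'd']
'b': index 2 in ['e', 'a', 'b', 'c', 'd'] -> ['b', 'e', 'a', 'c', 'd']
'b': index 0 in ['b', 'e', 'a', 'c', 'd'] -> ['b', 'e', 'a', 'c', 'd']
'd': index 4 in ['b', 'e', 'a', 'c', 'd'] -> ['d', 'b', 'e', 'a', 'c']
'b': index 1 in ['d', 'b', 'e', 'a', 'c'] -> ['b', 'd', 'e', 'a', 'c']
'a': index 3 in ['b', 'd', 'e', 'a', 'c'] -> ['a', 'b', 'd', 'e', 'c']
'c': index 4 in ['a', 'b', 'd', 'e', 'c'] -> ['c', 'a', 'b', 'd', 'e']
'e': index 4 in ['c', 'a', 'b', 'd', 'e'] -> ['e', 'c', 'a', 'b', 'd']
'b': index 3 in ['e', 'c', 'a', 'b', 'd'] -> ['b', 'e', 'c', 'a', 'd']
'd': index 4 in ['b', 'e', 'c', 'a', 'd'] -> ['d', 'b', 'e', 'c', 'a']
'b': index 1 in ['d', 'b', 'e', 'c', 'a'] -> ['b', 'd', 'e', 'c', 'a']


Output: [0, 4, 2, 0, 4, 1, 3, 4, 4, 3, 4, 1]


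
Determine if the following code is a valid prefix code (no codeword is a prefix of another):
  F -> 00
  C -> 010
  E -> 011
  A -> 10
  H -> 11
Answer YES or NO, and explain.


Checking each pair (does one codeword prefix another?):
  F='00' vs C='010': no prefix
  F='00' vs E='011': no prefix
  F='00' vs A='10': no prefix
  F='00' vs H='11': no prefix
  C='010' vs F='00': no prefix
  C='010' vs E='011': no prefix
  C='010' vs A='10': no prefix
  C='010' vs H='11': no prefix
  E='011' vs F='00': no prefix
  E='011' vs C='010': no prefix
  E='011' vs A='10': no prefix
  E='011' vs H='11': no prefix
  A='10' vs F='00': no prefix
  A='10' vs C='010': no prefix
  A='10' vs E='011': no prefix
  A='10' vs H='11': no prefix
  H='11' vs F='00': no prefix
  H='11' vs C='010': no prefix
  H='11' vs E='011': no prefix
  H='11' vs A='10': no prefix
No violation found over all pairs.

YES -- this is a valid prefix code. No codeword is a prefix of any other codeword.


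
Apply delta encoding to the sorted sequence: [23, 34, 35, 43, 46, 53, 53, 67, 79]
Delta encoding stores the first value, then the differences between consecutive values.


First value: 23
Deltas:
  34 - 23 = 11
  35 - 34 = 1
  43 - 35 = 8
  46 - 43 = 3
  53 - 46 = 7
  53 - 53 = 0
  67 - 53 = 14
  79 - 67 = 12


Delta encoded: [23, 11, 1, 8, 3, 7, 0, 14, 12]


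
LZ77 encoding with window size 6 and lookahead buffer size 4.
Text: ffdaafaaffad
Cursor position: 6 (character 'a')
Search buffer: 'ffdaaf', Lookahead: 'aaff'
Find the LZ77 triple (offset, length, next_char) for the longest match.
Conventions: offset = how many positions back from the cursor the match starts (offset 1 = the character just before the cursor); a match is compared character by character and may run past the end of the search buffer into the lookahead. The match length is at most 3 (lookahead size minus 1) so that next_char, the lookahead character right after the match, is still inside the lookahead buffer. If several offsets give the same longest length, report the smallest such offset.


Try each offset into the search buffer:
  offset=1 (pos 5, char 'f'): match length 0
  offset=2 (pos 4, char 'a'): match length 1
  offset=3 (pos 3, char 'a'): match length 3
  offset=4 (pos 2, char 'd'): match length 0
  offset=5 (pos 1, char 'f'): match length 0
  offset=6 (pos 0, char 'f'): match length 0
Longest match has length 3 at offset 3.
next_char = character at position 6 + 3 = 9 -> 'f'

Best match: offset=3, length=3 (matching 'aaf' starting at position 3)
LZ77 triple: (3, 3, 'f')


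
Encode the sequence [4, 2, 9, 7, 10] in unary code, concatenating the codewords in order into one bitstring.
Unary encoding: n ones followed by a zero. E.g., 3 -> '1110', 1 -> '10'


Encode each number as n ones followed by a terminating 0:
  4 -> 11110 (5 bits)
  2 -> 110 (3 bits)
  9 -> 1111111110 (10 bits)
  7 -> 11111110 (8 bits)
  10 -> 11111111110 (11 bits)
Total length = 5 + 3 + 10 + 8 + 11 = 37 bits.

Unary([4, 2, 9, 7, 10]) = 1111011011111111101111111011111111110 (37 bits)


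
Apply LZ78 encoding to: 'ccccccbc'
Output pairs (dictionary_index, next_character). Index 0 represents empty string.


LZ78 encoding steps:
Dictionary: {0: ''}
Step 1: w='' (idx 0), next='c' -> output (0, 'c'), add 'c' as idx 1
Step 2: w='c' (idx 1), next='c' -> output (1, 'c'), add 'cc' as idx 2
Step 3: w='cc' (idx 2), next='c' -> output (2, 'c'), add 'ccc' as idx 3
Step 4: w='' (idx 0), next='b' -> output (0, 'b'), add 'b' as idx 4
Step 5: w='c' (idx 1), end of input -> output (1, '')


Encoded: [(0, 'c'), (1, 'c'), (2, 'c'), (0, 'b'), (1, '')]


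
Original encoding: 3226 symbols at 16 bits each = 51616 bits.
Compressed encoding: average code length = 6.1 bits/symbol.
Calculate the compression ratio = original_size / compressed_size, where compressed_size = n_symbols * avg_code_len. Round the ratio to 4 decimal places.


original_size = n_symbols * orig_bits = 3226 * 16 = 51616 bits
compressed_size = n_symbols * avg_code_len = 3226 * 6.1 = 19678.6 bits
ratio = original_size / compressed_size = 51616 / 19678.6 = 2.623

Compression ratio = 2.623


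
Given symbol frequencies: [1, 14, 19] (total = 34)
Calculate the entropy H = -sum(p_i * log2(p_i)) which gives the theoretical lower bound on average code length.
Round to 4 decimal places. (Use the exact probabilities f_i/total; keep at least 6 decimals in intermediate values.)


Per-symbol terms -p_i * log2(p_i) with p_i = f_i/34:
  p = 1/34 = 0.029412: log2(p) = -5.087463, -p*log2(p) = 0.149631
  p = 14/34 = 0.411765: log2(p) = -1.280108, -p*log2(p) = 0.527103
  p = 19/34 = 0.558824: log2(p) = -0.839535, -p*log2(p) = 0.469152
H = 0.149631 + 0.527103 + 0.469152 = 1.145886

H = 1.1459 bits/symbol


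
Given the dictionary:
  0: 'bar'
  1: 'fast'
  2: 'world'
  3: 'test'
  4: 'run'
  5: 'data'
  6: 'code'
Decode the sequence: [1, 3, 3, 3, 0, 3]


Look up each index in the dictionary:
  1 -> 'fast'
  3 -> 'test'
  3 -> 'test'
  3 -> 'test'
  0 -> 'bar'
  3 -> 'test'

Decoded: "fast test test test bar test"


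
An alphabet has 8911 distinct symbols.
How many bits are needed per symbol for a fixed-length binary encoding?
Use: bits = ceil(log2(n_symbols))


log2(8911) = 13.1214
Bracket: 2^13 = 8192 < 8911 <= 2^14 = 16384
So ceil(log2(8911)) = 14

bits = ceil(log2(8911)) = ceil(13.1214) = 14 bits


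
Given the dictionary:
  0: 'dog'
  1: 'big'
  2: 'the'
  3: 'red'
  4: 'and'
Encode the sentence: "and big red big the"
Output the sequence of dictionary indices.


Look up each word in the dictionary:
  'and' -> 4
  'big' -> 1
  'red' -> 3
  'big' -> 1
  'the' -> 2

Encoded: [4, 1, 3, 1, 2]


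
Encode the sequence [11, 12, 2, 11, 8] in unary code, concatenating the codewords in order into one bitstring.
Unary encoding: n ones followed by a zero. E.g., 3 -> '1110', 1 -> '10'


Encode each number as n ones followed by a terminating 0:
  11 -> 111111111110 (12 bits)
  12 -> 1111111111110 (13 bits)
  2 -> 110 (3 bits)
  11 -> 111111111110 (12 bits)
  8 -> 111111110 (9 bits)
Total length = 12 + 13 + 3 + 12 + 9 = 49 bits.

Unary([11, 12, 2, 11, 8]) = 1111111111101111111111110110111111111110111111110 (49 bits)


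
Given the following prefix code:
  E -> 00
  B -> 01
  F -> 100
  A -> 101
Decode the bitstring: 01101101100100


Decoding step by step:
Bits 01 -> B
Bits 101 -> A
Bits 101 -> A
Bits 100 -> F
Bits 100 -> F


Decoded message: BAAFF


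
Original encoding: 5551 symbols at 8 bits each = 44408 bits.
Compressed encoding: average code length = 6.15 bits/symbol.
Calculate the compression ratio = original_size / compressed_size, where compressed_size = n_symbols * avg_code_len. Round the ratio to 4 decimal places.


original_size = n_symbols * orig_bits = 5551 * 8 = 44408 bits
compressed_size = n_symbols * avg_code_len = 5551 * 6.15 = 34138.65 bits
ratio = original_size / compressed_size = 44408 / 34138.65 = 1.3008

Compression ratio = 1.3008


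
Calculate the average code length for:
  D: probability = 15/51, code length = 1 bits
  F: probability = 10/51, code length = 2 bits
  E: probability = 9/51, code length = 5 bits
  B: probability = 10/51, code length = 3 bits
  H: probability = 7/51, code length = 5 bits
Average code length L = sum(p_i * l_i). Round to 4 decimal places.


Weighted contributions p_i * l_i:
  D: (15/51) * 1 = 15/51
  F: (10/51) * 2 = 20/51
  E: (9/51) * 5 = 45/51
  B: (10/51) * 3 = 30/51
  H: (7/51) * 5 = 35/51
Sum = (15 + 20 + 45 + 30 + 35)/51 = 145/51

L = 145/51 = 2.8431 bits/symbol


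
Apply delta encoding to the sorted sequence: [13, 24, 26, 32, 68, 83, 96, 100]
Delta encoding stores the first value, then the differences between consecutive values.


First value: 13
Deltas:
  24 - 13 = 11
  26 - 24 = 2
  32 - 26 = 6
  68 - 32 = 36
  83 - 68 = 15
  96 - 83 = 13
  100 - 96 = 4


Delta encoded: [13, 11, 2, 6, 36, 15, 13, 4]


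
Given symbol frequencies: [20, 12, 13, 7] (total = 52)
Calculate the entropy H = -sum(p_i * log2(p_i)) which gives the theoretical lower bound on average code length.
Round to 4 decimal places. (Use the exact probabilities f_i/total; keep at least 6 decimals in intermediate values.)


Per-symbol terms -p_i * log2(p_i) with p_i = f_i/52:
  p = 20/52 = 0.384615: log2(p) = -1.378512, -p*log2(p) = 0.530197
  p = 12/52 = 0.230769: log2(p) = -2.115477, -p*log2(p) = 0.488187
  p = 13/52 = 0.250000: log2(p) = -2.000000, -p*log2(p) = 0.500000
  p = 7/52 = 0.134615: log2(p) = -2.893085, -p*log2(p) = 0.389454
H = 0.530197 + 0.488187 + 0.500000 + 0.389454 = 1.907838

H = 1.9078 bits/symbol


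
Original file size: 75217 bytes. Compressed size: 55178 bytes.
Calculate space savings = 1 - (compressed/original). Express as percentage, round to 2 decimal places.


ratio = compressed/original = 55178/75217 = 0.733584
savings = 1 - ratio = 1 - 0.733584 = 0.266416
as a percentage: 0.266416 * 100 = 26.64%

Space savings = 1 - 55178/75217 = 26.64%


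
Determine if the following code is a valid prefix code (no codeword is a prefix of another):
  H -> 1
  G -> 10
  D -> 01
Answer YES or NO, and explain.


Checking each pair (does one codeword prefix another?):
  H='1' vs G='10': prefix -- VIOLATION

NO -- this is NOT a valid prefix code. H (1) is a prefix of G (10).


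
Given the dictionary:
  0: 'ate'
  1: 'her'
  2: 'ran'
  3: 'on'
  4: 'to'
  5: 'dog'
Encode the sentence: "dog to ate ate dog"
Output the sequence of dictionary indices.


Look up each word in the dictionary:
  'dog' -> 5
  'to' -> 4
  'ate' -> 0
  'ate' -> 0
  'dog' -> 5

Encoded: [5, 4, 0, 0, 5]


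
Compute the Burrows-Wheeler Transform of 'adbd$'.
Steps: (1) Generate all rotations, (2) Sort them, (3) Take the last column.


Rotations (sorted):
  0: $adbd -> last char: d
  1: adbd$ -> last char: $
  2: bd$ad -> last char: d
  3: d$adb -> last char: b
  4: dbd$a -> last char: a


BWT = d$dba


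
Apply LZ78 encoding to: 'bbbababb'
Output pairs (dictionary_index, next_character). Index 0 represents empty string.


LZ78 encoding steps:
Dictionary: {0: ''}
Step 1: w='' (idx 0), next='b' -> output (0, 'b'), add 'b' as idx 1
Step 2: w='b' (idx 1), next='b' -> output (1, 'b'), add 'bb' as idx 2
Step 3: w='' (idx 0), next='a' -> output (0, 'a'), add 'a' as idx 3
Step 4: w='b' (idx 1), next='a' -> output (1, 'a'), add 'ba' as idx 4
Step 5: w='bb' (idx 2), end of input -> output (2, '')


Encoded: [(0, 'b'), (1, 'b'), (0, 'a'), (1, 'a'), (2, '')]


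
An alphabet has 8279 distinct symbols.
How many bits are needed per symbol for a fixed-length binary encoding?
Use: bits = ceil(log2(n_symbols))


log2(8279) = 13.0152
Bracket: 2^13 = 8192 < 8279 <= 2^14 = 16384
So ceil(log2(8279)) = 14

bits = ceil(log2(8279)) = ceil(13.0152) = 14 bits


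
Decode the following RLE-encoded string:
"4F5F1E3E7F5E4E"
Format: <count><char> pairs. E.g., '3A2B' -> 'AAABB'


Expanding each <count><char> pair:
  4F -> 'FFFF'
  5F -> 'FFFFF'
  1E -> 'E'
  3E -> 'EEE'
  7F -> 'FFFFFFF'
  5E -> 'EEEEE'
  4E -> 'EEEE'

Decoded = FFFFFFFFFEEEEFFFFFFFEEEEEEEEE


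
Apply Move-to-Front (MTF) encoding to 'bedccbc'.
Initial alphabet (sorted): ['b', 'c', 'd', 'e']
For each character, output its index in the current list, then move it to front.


MTF encoding:
'b': index 0 in ['b', 'c', 'd', 'e'] -> ['b', 'c', 'd', 'e']
'e': index 3 in ['b', 'c', 'd', 'e'] -> ['e', 'b', 'c', 'd']
'd': index 3 in ['e', 'b', 'c', 'd'] -> ['d', 'e', 'b', 'c']
'c': index 3 in ['d', 'e', 'b', 'c'] -> ['c', 'd', 'e', 'b']
'c': index 0 in ['c', 'd', 'e', 'b'] -> ['c', 'd', 'e', 'b']
'b': index 3 in ['c', 'd', 'e', 'b'] -> ['b', 'c', 'd', 'e']
'c': index 1 in ['b', 'c', 'd', 'e'] -> ['c', 'b', 'd', 'e']


Output: [0, 3, 3, 3, 0, 3, 1]


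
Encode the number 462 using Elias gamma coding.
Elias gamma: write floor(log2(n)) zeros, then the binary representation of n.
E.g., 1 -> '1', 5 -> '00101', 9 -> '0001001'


num_bits = floor(log2(462)) + 1 = 9
leading_zeros = num_bits - 1 = 8
binary(462) = 111001110

Elias gamma(462) = '00000000' + '111001110' = 00000000111001110 (17 bits)


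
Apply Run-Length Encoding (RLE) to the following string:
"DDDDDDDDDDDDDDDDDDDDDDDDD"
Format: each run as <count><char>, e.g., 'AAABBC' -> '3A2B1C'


Scanning runs left to right:
  i=0: run of 'D' x 25 -> '25D'

RLE = 25D


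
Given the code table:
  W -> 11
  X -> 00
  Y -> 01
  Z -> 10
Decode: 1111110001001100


Decoding:
11 -> W
11 -> W
11 -> W
00 -> X
01 -> Y
00 -> X
11 -> W
00 -> X


Result: WWWXYXWX


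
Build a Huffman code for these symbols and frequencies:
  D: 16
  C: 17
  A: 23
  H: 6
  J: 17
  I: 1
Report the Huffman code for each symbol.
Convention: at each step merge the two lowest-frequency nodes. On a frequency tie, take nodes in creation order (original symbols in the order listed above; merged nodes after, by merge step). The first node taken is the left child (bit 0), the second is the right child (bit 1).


Huffman tree construction:
Step 1: Merge I(1) + H(6) = 7
Step 2: Merge (I+H)(7) + D(16) = 23
Step 3: Merge C(17) + J(17) = 34
Step 4: Merge A(23) + ((I+H)+D)(23) = 46
Step 5: Merge (C+J)(34) + (A+((I+H)+D))(46) = 80
Read each symbol's code off the tree from the root (left child = 0, right child = 1).

Codes:
  D: 111 (length 3)
  C: 00 (length 2)
  A: 10 (length 2)
  H: 1101 (length 4)
  J: 01 (length 2)
  I: 1100 (length 4)
Average code length: 190/80 = 2.3750 bits/symbol


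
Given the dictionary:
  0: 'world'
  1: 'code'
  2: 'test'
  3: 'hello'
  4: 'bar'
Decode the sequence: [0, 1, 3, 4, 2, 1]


Look up each index in the dictionary:
  0 -> 'world'
  1 -> 'code'
  3 -> 'hello'
  4 -> 'bar'
  2 -> 'test'
  1 -> 'code'

Decoded: "world code hello bar test code"


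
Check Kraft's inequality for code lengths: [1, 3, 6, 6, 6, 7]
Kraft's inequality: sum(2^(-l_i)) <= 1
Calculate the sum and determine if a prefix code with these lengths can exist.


Sum = 2^(-1) + 2^(-3) + 2^(-6) + 2^(-6) + 2^(-6) + 2^(-7)
    = 0.5 + 0.125 + 0.015625 + 0.015625 + 0.015625 + 0.0078125
    = 87/128 = 0.6796875
Since 0.6796875 <= 1, Kraft's inequality IS satisfied.
A prefix code with these lengths CAN exist.

Kraft sum = 0.6796875. Satisfied.


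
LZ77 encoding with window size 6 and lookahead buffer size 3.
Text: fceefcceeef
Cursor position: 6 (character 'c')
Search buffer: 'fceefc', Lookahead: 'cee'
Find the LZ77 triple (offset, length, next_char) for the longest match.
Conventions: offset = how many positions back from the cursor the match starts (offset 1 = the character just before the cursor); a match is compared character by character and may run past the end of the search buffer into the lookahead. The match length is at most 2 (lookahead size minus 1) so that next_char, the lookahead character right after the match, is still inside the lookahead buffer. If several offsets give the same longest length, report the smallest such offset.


Try each offset into the search buffer:
  offset=1 (pos 5, char 'c'): match length 1
  offset=2 (pos 4, char 'f'): match length 0
  offset=3 (pos 3, char 'e'): match length 0
  offset=4 (pos 2, char 'e'): match length 0
  offset=5 (pos 1, char 'c'): match length 2
  offset=6 (pos 0, char 'f'): match length 0
Longest match has length 2 at offset 5.
next_char = character at position 6 + 2 = 8 -> 'e'

Best match: offset=5, length=2 (matching 'ce' starting at position 1)
LZ77 triple: (5, 2, 'e')


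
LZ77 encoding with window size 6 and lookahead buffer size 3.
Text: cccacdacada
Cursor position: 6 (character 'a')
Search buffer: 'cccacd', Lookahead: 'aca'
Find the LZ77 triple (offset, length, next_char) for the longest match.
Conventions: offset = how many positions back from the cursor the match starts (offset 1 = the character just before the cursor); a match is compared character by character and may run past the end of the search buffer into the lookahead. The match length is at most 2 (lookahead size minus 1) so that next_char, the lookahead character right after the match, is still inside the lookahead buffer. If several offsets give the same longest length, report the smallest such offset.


Try each offset into the search buffer:
  offset=1 (pos 5, char 'd'): match length 0
  offset=2 (pos 4, char 'c'): match length 0
  offset=3 (pos 3, char 'a'): match length 2
  offset=4 (pos 2, char 'c'): match length 0
  offset=5 (pos 1, char 'c'): match length 0
  offset=6 (pos 0, char 'c'): match length 0
Longest match has length 2 at offset 3.
next_char = character at position 6 + 2 = 8 -> 'a'

Best match: offset=3, length=2 (matching 'ac' starting at position 3)
LZ77 triple: (3, 2, 'a')


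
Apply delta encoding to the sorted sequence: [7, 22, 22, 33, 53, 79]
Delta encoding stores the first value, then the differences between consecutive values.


First value: 7
Deltas:
  22 - 7 = 15
  22 - 22 = 0
  33 - 22 = 11
  53 - 33 = 20
  79 - 53 = 26


Delta encoded: [7, 15, 0, 11, 20, 26]


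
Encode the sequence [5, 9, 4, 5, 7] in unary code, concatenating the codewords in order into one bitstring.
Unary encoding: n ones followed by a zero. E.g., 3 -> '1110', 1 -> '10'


Encode each number as n ones followed by a terminating 0:
  5 -> 111110 (6 bits)
  9 -> 1111111110 (10 bits)
  4 -> 11110 (5 bits)
  5 -> 111110 (6 bits)
  7 -> 11111110 (8 bits)
Total length = 6 + 10 + 5 + 6 + 8 = 35 bits.

Unary([5, 9, 4, 5, 7]) = 11111011111111101111011111011111110 (35 bits)


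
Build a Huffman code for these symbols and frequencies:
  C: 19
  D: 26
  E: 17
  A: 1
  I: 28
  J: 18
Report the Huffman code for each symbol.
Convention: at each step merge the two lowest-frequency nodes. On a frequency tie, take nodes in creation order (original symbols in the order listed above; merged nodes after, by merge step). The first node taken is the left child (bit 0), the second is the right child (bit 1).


Huffman tree construction:
Step 1: Merge A(1) + E(17) = 18
Step 2: Merge J(18) + (A+E)(18) = 36
Step 3: Merge C(19) + D(26) = 45
Step 4: Merge I(28) + (J+(A+E))(36) = 64
Step 5: Merge (C+D)(45) + (I+(J+(A+E)))(64) = 109
Read each symbol's code off the tree from the root (left child = 0, right child = 1).

Codes:
  C: 00 (length 2)
  D: 01 (length 2)
  E: 1111 (length 4)
  A: 1110 (length 4)
  I: 10 (length 2)
  J: 110 (length 3)
Average code length: 272/109 = 2.4954 bits/symbol


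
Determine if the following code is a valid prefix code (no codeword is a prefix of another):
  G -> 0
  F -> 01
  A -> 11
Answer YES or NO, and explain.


Checking each pair (does one codeword prefix another?):
  G='0' vs F='01': prefix -- VIOLATION

NO -- this is NOT a valid prefix code. G (0) is a prefix of F (01).


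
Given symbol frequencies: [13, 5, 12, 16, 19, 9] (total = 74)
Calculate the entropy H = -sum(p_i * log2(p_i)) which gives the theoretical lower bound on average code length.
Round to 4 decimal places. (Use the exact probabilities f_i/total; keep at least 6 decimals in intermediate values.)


Per-symbol terms -p_i * log2(p_i) with p_i = f_i/74:
  p = 13/74 = 0.175676: log2(p) = -2.509014, -p*log2(p) = 0.440773
  p = 5/74 = 0.067568: log2(p) = -3.887525, -p*log2(p) = 0.262671
  p = 12/74 = 0.162162: log2(p) = -2.624491, -p*log2(p) = 0.425593
  p = 16/74 = 0.216216: log2(p) = -2.209453, -p*log2(p) = 0.477720
  p = 19/74 = 0.256757: log2(p) = -1.961526, -p*log2(p) = 0.503635
  p = 9/74 = 0.121622: log2(p) = -3.039528, -p*log2(p) = 0.369672
H = 0.440773 + 0.262671 + 0.425593 + 0.477720 + 0.503635 + 0.369672 = 2.480064

H = 2.4801 bits/symbol


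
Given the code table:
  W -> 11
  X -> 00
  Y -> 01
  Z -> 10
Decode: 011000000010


Decoding:
01 -> Y
10 -> Z
00 -> X
00 -> X
00 -> X
10 -> Z


Result: YZXXXZ


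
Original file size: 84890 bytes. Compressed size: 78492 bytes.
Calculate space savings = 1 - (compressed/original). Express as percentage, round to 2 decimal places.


ratio = compressed/original = 78492/84890 = 0.924632
savings = 1 - ratio = 1 - 0.924632 = 0.075368
as a percentage: 0.075368 * 100 = 7.54%

Space savings = 1 - 78492/84890 = 7.54%


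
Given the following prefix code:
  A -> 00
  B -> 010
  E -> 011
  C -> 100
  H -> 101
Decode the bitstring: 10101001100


Decoding step by step:
Bits 101 -> H
Bits 010 -> B
Bits 011 -> E
Bits 00 -> A


Decoded message: HBEA


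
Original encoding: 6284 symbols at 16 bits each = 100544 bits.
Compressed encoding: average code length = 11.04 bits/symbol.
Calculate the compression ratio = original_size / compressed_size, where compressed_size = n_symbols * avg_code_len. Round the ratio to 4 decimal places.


original_size = n_symbols * orig_bits = 6284 * 16 = 100544 bits
compressed_size = n_symbols * avg_code_len = 6284 * 11.04 = 69375.36 bits
ratio = original_size / compressed_size = 100544 / 69375.36 = 1.4493

Compression ratio = 1.4493
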